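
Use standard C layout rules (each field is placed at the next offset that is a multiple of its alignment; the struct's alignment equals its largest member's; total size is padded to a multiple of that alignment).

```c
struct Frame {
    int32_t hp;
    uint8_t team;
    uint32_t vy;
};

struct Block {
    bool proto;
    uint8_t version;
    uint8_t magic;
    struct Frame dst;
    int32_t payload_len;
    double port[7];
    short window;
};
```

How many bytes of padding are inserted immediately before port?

4

Frame: hp at 0 (size 4, align 4) → ends 4; team at 4 (size 1, align 1) → ends 5; pad 3 to align 4 for vy; vy at 8 (size 4, align 4) → ends 12; total 12 bytes, alignment 4
proto at 0 (size 1, align 1) → ends 1
version at 1 (size 1, align 1) → ends 2
magic at 2 (size 1, align 1) → ends 3
pad 1 to align 4 for dst
dst at 4 (size 12, align 4) → ends 16
payload_len at 16 (size 4, align 4) → ends 20
pad 4 to align 8 for port
port at 24 (size 56, align 8) → ends 80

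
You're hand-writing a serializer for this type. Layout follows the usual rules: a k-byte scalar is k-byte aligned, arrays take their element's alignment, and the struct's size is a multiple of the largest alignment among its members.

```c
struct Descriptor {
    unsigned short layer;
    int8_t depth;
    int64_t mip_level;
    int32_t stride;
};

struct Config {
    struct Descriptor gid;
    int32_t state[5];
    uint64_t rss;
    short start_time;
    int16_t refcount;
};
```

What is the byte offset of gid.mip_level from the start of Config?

Descriptor: 0..2  layer  (2B, 2-aligned); 2..3  depth  (1B, 1-aligned); 3..8  -- padding (5B); 8..16  mip_level  (8B, 8-aligned); 16..20  stride  (4B, 4-aligned); 20..24  -- tail padding (4B); sizeof = 24, alignof = 8
0..24  gid  (24B, 8-aligned)
within Descriptor: mip_level at 8
0 + 8 = 8

8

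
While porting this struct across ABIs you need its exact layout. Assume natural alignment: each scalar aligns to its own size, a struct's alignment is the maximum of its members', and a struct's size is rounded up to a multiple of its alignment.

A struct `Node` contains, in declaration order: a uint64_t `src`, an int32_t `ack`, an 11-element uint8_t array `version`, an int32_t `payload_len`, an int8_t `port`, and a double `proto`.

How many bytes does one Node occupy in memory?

src at 0 (size 8, align 8) → ends 8
ack at 8 (size 4, align 4) → ends 12
version at 12 (size 11, align 1) → ends 23
pad 1 to align 4 for payload_len
payload_len at 24 (size 4, align 4) → ends 28
port at 28 (size 1, align 1) → ends 29
pad 3 to align 8 for proto
proto at 32 (size 8, align 8) → ends 40
total 40 bytes, alignment 8

40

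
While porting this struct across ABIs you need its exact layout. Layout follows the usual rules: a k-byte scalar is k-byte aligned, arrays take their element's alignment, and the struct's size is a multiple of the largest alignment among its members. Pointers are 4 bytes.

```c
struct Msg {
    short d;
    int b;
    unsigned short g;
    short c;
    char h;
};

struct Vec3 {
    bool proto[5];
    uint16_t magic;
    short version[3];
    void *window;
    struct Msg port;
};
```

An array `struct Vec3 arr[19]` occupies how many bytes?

Msg: @0: d [2B, align 2] → 2; +2 pad (align 4); @4: b [4B, align 4] → 8; @8: g [2B, align 2] → 10; @10: c [2B, align 2] → 12; @12: h [1B, align 1] → 13; +3 tail pad (align 4); size 16, align 4
@0: proto [5B, align 1] → 5
+1 pad (align 2)
@6: magic [2B, align 2] → 8
@8: version [6B, align 2] → 14
+2 pad (align 4)
@16: window [4B, align 4] → 20
@20: port [16B, align 4] → 36
size 36, align 4
array of 19: 19 × 36 = 684

684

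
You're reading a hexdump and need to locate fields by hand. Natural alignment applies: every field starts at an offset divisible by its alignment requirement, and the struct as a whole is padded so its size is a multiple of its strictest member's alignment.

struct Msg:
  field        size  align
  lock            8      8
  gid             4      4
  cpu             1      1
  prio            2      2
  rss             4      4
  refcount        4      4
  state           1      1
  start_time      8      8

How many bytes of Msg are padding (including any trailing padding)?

8

0..8  lock  (8B, 8-aligned)
8..12  gid  (4B, 4-aligned)
12..13  cpu  (1B, 1-aligned)
13..14  -- padding (1B)
14..16  prio  (2B, 2-aligned)
16..20  rss  (4B, 4-aligned)
20..24  refcount  (4B, 4-aligned)
24..25  state  (1B, 1-aligned)
25..32  -- padding (7B)
32..40  start_time  (8B, 8-aligned)
sizeof = 40, alignof = 8
data bytes 32, size 40 → padding 8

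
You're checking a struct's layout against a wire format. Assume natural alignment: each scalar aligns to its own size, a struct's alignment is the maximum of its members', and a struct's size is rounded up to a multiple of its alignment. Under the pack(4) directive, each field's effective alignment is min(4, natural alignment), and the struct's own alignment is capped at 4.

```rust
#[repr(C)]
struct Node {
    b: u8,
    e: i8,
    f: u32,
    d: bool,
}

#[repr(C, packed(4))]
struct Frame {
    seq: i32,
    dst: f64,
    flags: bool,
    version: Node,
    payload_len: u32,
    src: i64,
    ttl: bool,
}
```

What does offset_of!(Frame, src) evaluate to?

32

Node: b at 0 (size 1, align 1) → ends 1; e at 1 (size 1, align 1) → ends 2; pad 2 to align 4 for f; f at 4 (size 4, align 4) → ends 8; d at 8 (size 1, align 1) → ends 9; tail pad 3 to reach multiple of 4; total 12 bytes, alignment 4
seq at 0 (size 4, align 4) → ends 4
dst at 4 (size 8, align 4) → ends 12
flags at 12 (size 1, align 1) → ends 13
pad 3 to align 4 for version
version at 16 (size 12, align 4) → ends 28
payload_len at 28 (size 4, align 4) → ends 32
src at 32 (size 8, align 4) → ends 40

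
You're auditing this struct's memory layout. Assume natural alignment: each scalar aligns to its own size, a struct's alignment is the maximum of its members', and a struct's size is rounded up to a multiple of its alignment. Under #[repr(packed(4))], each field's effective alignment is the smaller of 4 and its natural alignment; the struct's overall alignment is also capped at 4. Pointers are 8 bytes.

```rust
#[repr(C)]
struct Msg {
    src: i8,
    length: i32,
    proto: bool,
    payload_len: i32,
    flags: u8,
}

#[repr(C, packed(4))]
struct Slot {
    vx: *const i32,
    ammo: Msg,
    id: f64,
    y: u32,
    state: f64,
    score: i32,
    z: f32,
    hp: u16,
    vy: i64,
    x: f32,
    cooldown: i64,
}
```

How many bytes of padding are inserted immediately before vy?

2

Msg: 0..1  src  (1B, 1-aligned); 1..4  -- padding (3B); 4..8  length  (4B, 4-aligned); 8..9  proto  (1B, 1-aligned); 9..12  -- padding (3B); 12..16  payload_len  (4B, 4-aligned); 16..17  flags  (1B, 1-aligned); 17..20  -- tail padding (3B); sizeof = 20, alignof = 4
0..8  vx  (8B, 4-aligned)
8..28  ammo  (20B, 4-aligned)
28..36  id  (8B, 4-aligned)
36..40  y  (4B, 4-aligned)
40..48  state  (8B, 4-aligned)
48..52  score  (4B, 4-aligned)
52..56  z  (4B, 4-aligned)
56..58  hp  (2B, 2-aligned)
58..60  -- padding (2B)
60..68  vy  (8B, 4-aligned)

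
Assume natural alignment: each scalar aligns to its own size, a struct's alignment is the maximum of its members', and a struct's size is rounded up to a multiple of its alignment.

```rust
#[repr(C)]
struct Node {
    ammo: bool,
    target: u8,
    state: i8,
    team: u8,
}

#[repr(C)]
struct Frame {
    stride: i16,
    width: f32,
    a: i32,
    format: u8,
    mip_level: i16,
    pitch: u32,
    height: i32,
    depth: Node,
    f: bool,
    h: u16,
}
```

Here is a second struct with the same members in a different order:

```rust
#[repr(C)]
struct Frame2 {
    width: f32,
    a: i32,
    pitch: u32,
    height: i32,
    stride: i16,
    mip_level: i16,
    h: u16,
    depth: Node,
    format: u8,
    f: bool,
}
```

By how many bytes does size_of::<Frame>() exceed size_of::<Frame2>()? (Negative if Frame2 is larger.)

Node: @0: ammo [1B, align 1] → 1; @1: target [1B, align 1] → 2; @2: state [1B, align 1] → 3; @3: team [1B, align 1] → 4; size 4, align 1
@0: stride [2B, align 2] → 2
+2 pad (align 4)
@4: width [4B, align 4] → 8
@8: a [4B, align 4] → 12
@12: format [1B, align 1] → 13
+1 pad (align 2)
@14: mip_level [2B, align 2] → 16
@16: pitch [4B, align 4] → 20
@20: height [4B, align 4] → 24
@24: depth [4B, align 1] → 28
@28: f [1B, align 1] → 29
+1 pad (align 2)
@30: h [2B, align 2] → 32
size 32, align 4
— Frame2 —
@0: width [4B, align 4] → 4
@4: a [4B, align 4] → 8
@8: pitch [4B, align 4] → 12
@12: height [4B, align 4] → 16
@16: stride [2B, align 2] → 18
@18: mip_level [2B, align 2] → 20
@20: h [2B, align 2] → 22
@22: depth [4B, align 1] → 26
@26: format [1B, align 1] → 27
@27: f [1B, align 1] → 28
size 28, align 4
32 − 28 = 4

4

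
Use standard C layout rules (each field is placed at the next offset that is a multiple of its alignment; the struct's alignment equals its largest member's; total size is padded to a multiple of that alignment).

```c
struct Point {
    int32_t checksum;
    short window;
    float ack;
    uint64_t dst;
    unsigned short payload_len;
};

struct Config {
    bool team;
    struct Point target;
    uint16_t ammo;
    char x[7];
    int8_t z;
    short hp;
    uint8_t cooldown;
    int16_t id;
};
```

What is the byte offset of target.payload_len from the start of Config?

32

Point: 0..4  checksum  (4B, 4-aligned); 4..6  window  (2B, 2-aligned); 6..8  -- padding (2B); 8..12  ack  (4B, 4-aligned); 12..16  -- padding (4B); 16..24  dst  (8B, 8-aligned); 24..26  payload_len  (2B, 2-aligned); 26..32  -- tail padding (6B); sizeof = 32, alignof = 8
0..1  team  (1B, 1-aligned)
1..8  -- padding (7B)
8..40  target  (32B, 8-aligned)
within Point: payload_len at 24
8 + 24 = 32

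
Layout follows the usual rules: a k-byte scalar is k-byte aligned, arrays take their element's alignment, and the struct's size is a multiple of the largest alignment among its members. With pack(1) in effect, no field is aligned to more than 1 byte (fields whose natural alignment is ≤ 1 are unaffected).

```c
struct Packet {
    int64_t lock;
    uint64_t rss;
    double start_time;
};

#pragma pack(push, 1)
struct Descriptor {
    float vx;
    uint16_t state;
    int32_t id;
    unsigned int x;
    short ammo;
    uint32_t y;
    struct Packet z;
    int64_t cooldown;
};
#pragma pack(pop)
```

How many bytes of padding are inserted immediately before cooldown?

0

Packet: @0: lock [8B, align 8] → 8; @8: rss [8B, align 8] → 16; @16: start_time [8B, align 8] → 24; size 24, align 8
@0: vx [4B, align 1] → 4
@4: state [2B, align 1] → 6
@6: id [4B, align 1] → 10
@10: x [4B, align 1] → 14
@14: ammo [2B, align 1] → 16
@16: y [4B, align 1] → 20
@20: z [24B, align 1] → 44
@44: cooldown [8B, align 1] → 52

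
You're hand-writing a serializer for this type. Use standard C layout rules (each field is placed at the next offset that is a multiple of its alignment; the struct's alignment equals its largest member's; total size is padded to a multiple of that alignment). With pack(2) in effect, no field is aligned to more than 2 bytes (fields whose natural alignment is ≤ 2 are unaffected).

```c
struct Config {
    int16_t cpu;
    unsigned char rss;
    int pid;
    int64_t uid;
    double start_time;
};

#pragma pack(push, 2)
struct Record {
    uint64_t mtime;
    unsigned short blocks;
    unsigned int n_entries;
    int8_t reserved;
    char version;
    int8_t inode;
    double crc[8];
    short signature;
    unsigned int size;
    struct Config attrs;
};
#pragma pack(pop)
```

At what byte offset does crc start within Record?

Config: @0: cpu [2B, align 2] → 2; @2: rss [1B, align 1] → 3; +1 pad (align 4); @4: pid [4B, align 4] → 8; @8: uid [8B, align 8] → 16; @16: start_time [8B, align 8] → 24; size 24, align 8
@0: mtime [8B, align 2] → 8
@8: blocks [2B, align 2] → 10
@10: n_entries [4B, align 2] → 14
@14: reserved [1B, align 1] → 15
@15: version [1B, align 1] → 16
@16: inode [1B, align 1] → 17
+1 pad (align 2)
@18: crc [64B, align 2] → 82

18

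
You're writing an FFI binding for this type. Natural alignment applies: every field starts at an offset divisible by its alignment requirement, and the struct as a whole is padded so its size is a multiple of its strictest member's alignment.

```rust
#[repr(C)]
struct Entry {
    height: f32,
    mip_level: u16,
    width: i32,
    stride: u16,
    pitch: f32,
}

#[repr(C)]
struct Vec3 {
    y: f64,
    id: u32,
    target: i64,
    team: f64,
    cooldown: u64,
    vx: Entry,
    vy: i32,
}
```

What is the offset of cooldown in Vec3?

Entry: height at 0 (size 4, align 4) → ends 4; mip_level at 4 (size 2, align 2) → ends 6; pad 2 to align 4 for width; width at 8 (size 4, align 4) → ends 12; stride at 12 (size 2, align 2) → ends 14; pad 2 to align 4 for pitch; pitch at 16 (size 4, align 4) → ends 20; total 20 bytes, alignment 4
y at 0 (size 8, align 8) → ends 8
id at 8 (size 4, align 4) → ends 12
pad 4 to align 8 for target
target at 16 (size 8, align 8) → ends 24
team at 24 (size 8, align 8) → ends 32
cooldown at 32 (size 8, align 8) → ends 40

32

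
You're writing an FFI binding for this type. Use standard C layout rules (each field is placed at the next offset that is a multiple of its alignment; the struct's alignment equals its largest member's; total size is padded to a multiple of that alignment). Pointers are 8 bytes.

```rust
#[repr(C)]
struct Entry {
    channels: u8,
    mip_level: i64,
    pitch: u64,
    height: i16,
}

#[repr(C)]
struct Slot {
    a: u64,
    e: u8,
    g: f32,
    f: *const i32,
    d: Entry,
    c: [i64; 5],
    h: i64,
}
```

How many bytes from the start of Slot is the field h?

96

Entry: channels at 0 (size 1, align 1) → ends 1; pad 7 to align 8 for mip_level; mip_level at 8 (size 8, align 8) → ends 16; pitch at 16 (size 8, align 8) → ends 24; height at 24 (size 2, align 2) → ends 26; tail pad 6 to reach multiple of 8; total 32 bytes, alignment 8
a at 0 (size 8, align 8) → ends 8
e at 8 (size 1, align 1) → ends 9
pad 3 to align 4 for g
g at 12 (size 4, align 4) → ends 16
f at 16 (size 8, align 8) → ends 24
d at 24 (size 32, align 8) → ends 56
c at 56 (size 40, align 8) → ends 96
h at 96 (size 8, align 8) → ends 104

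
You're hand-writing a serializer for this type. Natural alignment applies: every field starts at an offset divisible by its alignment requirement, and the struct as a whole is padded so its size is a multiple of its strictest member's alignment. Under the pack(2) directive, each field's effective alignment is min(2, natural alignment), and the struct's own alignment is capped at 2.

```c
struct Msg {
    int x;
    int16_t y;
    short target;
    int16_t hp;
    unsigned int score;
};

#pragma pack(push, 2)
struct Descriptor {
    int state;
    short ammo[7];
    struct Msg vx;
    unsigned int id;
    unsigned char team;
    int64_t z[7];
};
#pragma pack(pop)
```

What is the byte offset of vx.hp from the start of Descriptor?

Msg: 0..4  x  (4B, 4-aligned); 4..6  y  (2B, 2-aligned); 6..8  target  (2B, 2-aligned); 8..10  hp  (2B, 2-aligned); 10..12  -- padding (2B); 12..16  score  (4B, 4-aligned); sizeof = 16, alignof = 4
0..4  state  (4B, 2-aligned)
4..18  ammo  (14B, 2-aligned)
18..34  vx  (16B, 2-aligned)
within Msg: hp at 8
18 + 8 = 26

26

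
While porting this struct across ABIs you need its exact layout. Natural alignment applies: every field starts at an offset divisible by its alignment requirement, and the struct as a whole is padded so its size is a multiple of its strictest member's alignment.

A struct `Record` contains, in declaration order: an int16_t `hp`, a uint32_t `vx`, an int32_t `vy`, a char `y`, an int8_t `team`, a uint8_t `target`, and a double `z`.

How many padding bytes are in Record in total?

hp at 0 (size 2, align 2) → ends 2
pad 2 to align 4 for vx
vx at 4 (size 4, align 4) → ends 8
vy at 8 (size 4, align 4) → ends 12
y at 12 (size 1, align 1) → ends 13
team at 13 (size 1, align 1) → ends 14
target at 14 (size 1, align 1) → ends 15
pad 1 to align 8 for z
z at 16 (size 8, align 8) → ends 24
total 24 bytes, alignment 8
data bytes 21, size 24 → padding 3

3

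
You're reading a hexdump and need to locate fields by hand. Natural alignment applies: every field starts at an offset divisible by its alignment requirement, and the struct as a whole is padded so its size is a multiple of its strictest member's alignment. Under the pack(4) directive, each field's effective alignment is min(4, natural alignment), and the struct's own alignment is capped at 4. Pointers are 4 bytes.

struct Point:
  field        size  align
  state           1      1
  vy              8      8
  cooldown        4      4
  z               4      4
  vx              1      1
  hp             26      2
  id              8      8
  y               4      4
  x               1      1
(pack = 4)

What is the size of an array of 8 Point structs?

512

@0: state [1B, align 1] → 1
+3 pad (align 4)
@4: vy [8B, align 4] → 12
@12: cooldown [4B, align 4] → 16
@16: z [4B, align 4] → 20
@20: vx [1B, align 1] → 21
+1 pad (align 2)
@22: hp [26B, align 2] → 48
@48: id [8B, align 4] → 56
@56: y [4B, align 4] → 60
@60: x [1B, align 1] → 61
+3 tail pad (align 4)
size 64, align 4
array of 8: 8 × 64 = 512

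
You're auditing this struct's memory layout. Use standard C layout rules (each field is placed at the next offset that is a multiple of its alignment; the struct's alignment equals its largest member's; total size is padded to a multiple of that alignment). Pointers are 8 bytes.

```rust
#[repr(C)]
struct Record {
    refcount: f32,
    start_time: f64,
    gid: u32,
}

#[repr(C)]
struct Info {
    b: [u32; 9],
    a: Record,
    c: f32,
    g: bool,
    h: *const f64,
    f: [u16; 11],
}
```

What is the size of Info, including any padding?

Record: @0: refcount [4B, align 4] → 4; +4 pad (align 8); @8: start_time [8B, align 8] → 16; @16: gid [4B, align 4] → 20; +4 tail pad (align 8); size 24, align 8
@0: b [36B, align 4] → 36
+4 pad (align 8)
@40: a [24B, align 8] → 64
@64: c [4B, align 4] → 68
@68: g [1B, align 1] → 69
+3 pad (align 8)
@72: h [8B, align 8] → 80
@80: f [22B, align 2] → 102
+2 tail pad (align 8)
size 104, align 8

104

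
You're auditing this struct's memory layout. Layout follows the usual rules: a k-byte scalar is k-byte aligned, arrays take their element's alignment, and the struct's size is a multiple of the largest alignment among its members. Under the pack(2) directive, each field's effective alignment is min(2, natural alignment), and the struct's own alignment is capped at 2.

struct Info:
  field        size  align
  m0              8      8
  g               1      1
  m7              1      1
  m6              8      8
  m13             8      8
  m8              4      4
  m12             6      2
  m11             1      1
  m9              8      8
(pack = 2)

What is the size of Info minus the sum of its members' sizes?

m0 at 0 (size 8, align 2) → ends 8
g at 8 (size 1, align 1) → ends 9
m7 at 9 (size 1, align 1) → ends 10
m6 at 10 (size 8, align 2) → ends 18
m13 at 18 (size 8, align 2) → ends 26
m8 at 26 (size 4, align 2) → ends 30
m12 at 30 (size 6, align 2) → ends 36
m11 at 36 (size 1, align 1) → ends 37
pad 1 to align 2 for m9
m9 at 38 (size 8, align 2) → ends 46
total 46 bytes, alignment 2
data bytes 45, size 46 → padding 1

1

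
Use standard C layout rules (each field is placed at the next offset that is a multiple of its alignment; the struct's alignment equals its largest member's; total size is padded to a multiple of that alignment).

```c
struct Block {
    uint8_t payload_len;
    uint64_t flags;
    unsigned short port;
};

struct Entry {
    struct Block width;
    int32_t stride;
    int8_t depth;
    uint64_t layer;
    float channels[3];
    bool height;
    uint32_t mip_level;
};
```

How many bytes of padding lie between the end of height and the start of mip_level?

Block: @0: payload_len [1B, align 1] → 1; +7 pad (align 8); @8: flags [8B, align 8] → 16; @16: port [2B, align 2] → 18; +6 tail pad (align 8); size 24, align 8
@0: width [24B, align 8] → 24
@24: stride [4B, align 4] → 28
@28: depth [1B, align 1] → 29
+3 pad (align 8)
@32: layer [8B, align 8] → 40
@40: channels [12B, align 4] → 52
@52: height [1B, align 1] → 53
+3 pad (align 4)
@56: mip_level [4B, align 4] → 60

3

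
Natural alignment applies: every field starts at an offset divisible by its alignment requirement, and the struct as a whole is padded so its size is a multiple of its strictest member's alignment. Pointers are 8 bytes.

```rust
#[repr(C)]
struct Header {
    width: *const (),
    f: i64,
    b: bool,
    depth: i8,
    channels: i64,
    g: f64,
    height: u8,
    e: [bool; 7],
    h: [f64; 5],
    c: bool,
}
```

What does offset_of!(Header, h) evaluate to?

0..8  width  (8B, 8-aligned)
8..16  f  (8B, 8-aligned)
16..17  b  (1B, 1-aligned)
17..18  depth  (1B, 1-aligned)
18..24  -- padding (6B)
24..32  channels  (8B, 8-aligned)
32..40  g  (8B, 8-aligned)
40..41  height  (1B, 1-aligned)
41..48  e  (7B, 1-aligned)
48..88  h  (40B, 8-aligned)

48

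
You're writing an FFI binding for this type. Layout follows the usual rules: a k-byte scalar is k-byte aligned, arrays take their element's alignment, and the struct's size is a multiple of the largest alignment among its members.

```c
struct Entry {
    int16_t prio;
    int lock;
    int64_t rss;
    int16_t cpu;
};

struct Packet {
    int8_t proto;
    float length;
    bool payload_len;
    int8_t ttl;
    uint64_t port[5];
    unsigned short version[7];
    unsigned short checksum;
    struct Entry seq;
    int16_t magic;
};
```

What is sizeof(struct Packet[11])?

Entry: 0..2  prio  (2B, 2-aligned); 2..4  -- padding (2B); 4..8  lock  (4B, 4-aligned); 8..16  rss  (8B, 8-aligned); 16..18  cpu  (2B, 2-aligned); 18..24  -- tail padding (6B); sizeof = 24, alignof = 8
0..1  proto  (1B, 1-aligned)
1..4  -- padding (3B)
4..8  length  (4B, 4-aligned)
8..9  payload_len  (1B, 1-aligned)
9..10  ttl  (1B, 1-aligned)
10..16  -- padding (6B)
16..56  port  (40B, 8-aligned)
56..70  version  (14B, 2-aligned)
70..72  checksum  (2B, 2-aligned)
72..96  seq  (24B, 8-aligned)
96..98  magic  (2B, 2-aligned)
98..104  -- tail padding (6B)
sizeof = 104, alignof = 8
array of 11: 11 × 104 = 1144

1144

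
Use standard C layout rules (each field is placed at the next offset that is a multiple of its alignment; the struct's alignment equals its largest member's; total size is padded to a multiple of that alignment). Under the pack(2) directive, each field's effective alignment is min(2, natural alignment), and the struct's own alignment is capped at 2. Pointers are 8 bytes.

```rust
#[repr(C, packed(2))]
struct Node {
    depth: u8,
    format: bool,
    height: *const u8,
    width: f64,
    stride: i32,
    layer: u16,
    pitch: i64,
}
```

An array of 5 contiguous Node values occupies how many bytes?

160

depth at 0 (size 1, align 1) → ends 1
format at 1 (size 1, align 1) → ends 2
height at 2 (size 8, align 2) → ends 10
width at 10 (size 8, align 2) → ends 18
stride at 18 (size 4, align 2) → ends 22
layer at 22 (size 2, align 2) → ends 24
pitch at 24 (size 8, align 2) → ends 32
total 32 bytes, alignment 2
array of 5: 5 × 32 = 160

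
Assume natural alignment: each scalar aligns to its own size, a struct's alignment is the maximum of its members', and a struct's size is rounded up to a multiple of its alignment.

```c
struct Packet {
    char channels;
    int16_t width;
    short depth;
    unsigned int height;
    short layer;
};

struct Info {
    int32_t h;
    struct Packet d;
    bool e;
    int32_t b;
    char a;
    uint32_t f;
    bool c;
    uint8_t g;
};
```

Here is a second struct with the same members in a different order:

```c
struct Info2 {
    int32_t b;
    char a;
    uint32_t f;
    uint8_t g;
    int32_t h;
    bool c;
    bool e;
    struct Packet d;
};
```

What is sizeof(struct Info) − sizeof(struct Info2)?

0

Packet: channels at 0 (size 1, align 1) → ends 1; pad 1 to align 2 for width; width at 2 (size 2, align 2) → ends 4; depth at 4 (size 2, align 2) → ends 6; pad 2 to align 4 for height; height at 8 (size 4, align 4) → ends 12; layer at 12 (size 2, align 2) → ends 14; tail pad 2 to reach multiple of 4; total 16 bytes, alignment 4
h at 0 (size 4, align 4) → ends 4
d at 4 (size 16, align 4) → ends 20
e at 20 (size 1, align 1) → ends 21
pad 3 to align 4 for b
b at 24 (size 4, align 4) → ends 28
a at 28 (size 1, align 1) → ends 29
pad 3 to align 4 for f
f at 32 (size 4, align 4) → ends 36
c at 36 (size 1, align 1) → ends 37
g at 37 (size 1, align 1) → ends 38
tail pad 2 to reach multiple of 4
total 40 bytes, alignment 4
— Info2 —
b at 0 (size 4, align 4) → ends 4
a at 4 (size 1, align 1) → ends 5
pad 3 to align 4 for f
f at 8 (size 4, align 4) → ends 12
g at 12 (size 1, align 1) → ends 13
pad 3 to align 4 for h
h at 16 (size 4, align 4) → ends 20
c at 20 (size 1, align 1) → ends 21
e at 21 (size 1, align 1) → ends 22
pad 2 to align 4 for d
d at 24 (size 16, align 4) → ends 40
total 40 bytes, alignment 4
40 − 40 = 0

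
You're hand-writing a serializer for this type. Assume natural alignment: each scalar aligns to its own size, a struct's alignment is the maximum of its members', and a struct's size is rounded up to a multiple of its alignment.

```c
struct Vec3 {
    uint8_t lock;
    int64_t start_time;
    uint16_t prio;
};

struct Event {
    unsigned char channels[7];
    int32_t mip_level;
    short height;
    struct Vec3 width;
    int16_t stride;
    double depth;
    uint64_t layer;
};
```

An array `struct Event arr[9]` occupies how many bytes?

576

Vec3: 0..1  lock  (1B, 1-aligned); 1..8  -- padding (7B); 8..16  start_time  (8B, 8-aligned); 16..18  prio  (2B, 2-aligned); 18..24  -- tail padding (6B); sizeof = 24, alignof = 8
0..7  channels  (7B, 1-aligned)
7..8  -- padding (1B)
8..12  mip_level  (4B, 4-aligned)
12..14  height  (2B, 2-aligned)
14..16  -- padding (2B)
16..40  width  (24B, 8-aligned)
40..42  stride  (2B, 2-aligned)
42..48  -- padding (6B)
48..56  depth  (8B, 8-aligned)
56..64  layer  (8B, 8-aligned)
sizeof = 64, alignof = 8
array of 9: 9 × 64 = 576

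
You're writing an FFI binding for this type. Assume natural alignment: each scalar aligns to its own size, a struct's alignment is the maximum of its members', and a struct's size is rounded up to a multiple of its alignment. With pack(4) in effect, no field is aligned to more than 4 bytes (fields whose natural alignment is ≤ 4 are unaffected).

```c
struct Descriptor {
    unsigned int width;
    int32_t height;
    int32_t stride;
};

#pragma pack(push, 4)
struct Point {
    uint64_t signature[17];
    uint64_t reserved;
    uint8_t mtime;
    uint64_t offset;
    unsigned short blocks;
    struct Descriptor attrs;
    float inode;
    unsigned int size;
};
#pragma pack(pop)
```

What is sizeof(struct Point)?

180 bytes

Descriptor: 0..4  width  (4B, 4-aligned); 4..8  height  (4B, 4-aligned); 8..12  stride  (4B, 4-aligned); sizeof = 12, alignof = 4
0..136  signature  (136B, 4-aligned)
136..144  reserved  (8B, 4-aligned)
144..145  mtime  (1B, 1-aligned)
145..148  -- padding (3B)
148..156  offset  (8B, 4-aligned)
156..158  blocks  (2B, 2-aligned)
158..160  -- padding (2B)
160..172  attrs  (12B, 4-aligned)
172..176  inode  (4B, 4-aligned)
176..180  size  (4B, 4-aligned)
sizeof = 180, alignof = 4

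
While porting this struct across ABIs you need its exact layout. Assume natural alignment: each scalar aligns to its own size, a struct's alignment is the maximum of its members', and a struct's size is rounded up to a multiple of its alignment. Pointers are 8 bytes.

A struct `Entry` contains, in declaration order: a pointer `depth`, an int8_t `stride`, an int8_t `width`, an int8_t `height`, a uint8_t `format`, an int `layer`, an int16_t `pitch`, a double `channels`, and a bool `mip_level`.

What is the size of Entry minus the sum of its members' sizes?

13

0..8  depth  (8B, 8-aligned)
8..9  stride  (1B, 1-aligned)
9..10  width  (1B, 1-aligned)
10..11  height  (1B, 1-aligned)
11..12  format  (1B, 1-aligned)
12..16  layer  (4B, 4-aligned)
16..18  pitch  (2B, 2-aligned)
18..24  -- padding (6B)
24..32  channels  (8B, 8-aligned)
32..33  mip_level  (1B, 1-aligned)
33..40  -- tail padding (7B)
sizeof = 40, alignof = 8
data bytes 27, size 40 → padding 13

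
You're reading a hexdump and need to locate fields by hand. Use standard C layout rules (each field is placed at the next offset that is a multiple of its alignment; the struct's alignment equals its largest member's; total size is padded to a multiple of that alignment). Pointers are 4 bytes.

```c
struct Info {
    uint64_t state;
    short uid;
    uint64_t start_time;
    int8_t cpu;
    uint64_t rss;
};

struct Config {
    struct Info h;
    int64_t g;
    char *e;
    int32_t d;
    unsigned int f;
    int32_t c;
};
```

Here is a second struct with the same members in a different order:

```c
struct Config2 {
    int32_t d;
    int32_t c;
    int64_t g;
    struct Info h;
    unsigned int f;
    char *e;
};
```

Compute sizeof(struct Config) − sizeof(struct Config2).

Info: 0..8  state  (8B, 8-aligned); 8..10  uid  (2B, 2-aligned); 10..16  -- padding (6B); 16..24  start_time  (8B, 8-aligned); 24..25  cpu  (1B, 1-aligned); 25..32  -- padding (7B); 32..40  rss  (8B, 8-aligned); sizeof = 40, alignof = 8
0..40  h  (40B, 8-aligned)
40..48  g  (8B, 8-aligned)
48..52  e  (4B, 4-aligned)
52..56  d  (4B, 4-aligned)
56..60  f  (4B, 4-aligned)
60..64  c  (4B, 4-aligned)
sizeof = 64, alignof = 8
— Config2 —
0..4  d  (4B, 4-aligned)
4..8  c  (4B, 4-aligned)
8..16  g  (8B, 8-aligned)
16..56  h  (40B, 8-aligned)
56..60  f  (4B, 4-aligned)
60..64  e  (4B, 4-aligned)
sizeof = 64, alignof = 8
64 − 64 = 0

0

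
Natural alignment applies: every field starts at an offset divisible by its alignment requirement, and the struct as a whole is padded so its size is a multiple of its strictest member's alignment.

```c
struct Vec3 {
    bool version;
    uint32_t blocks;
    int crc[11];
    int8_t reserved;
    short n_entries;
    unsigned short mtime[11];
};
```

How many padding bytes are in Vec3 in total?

6

@0: version [1B, align 1] → 1
+3 pad (align 4)
@4: blocks [4B, align 4] → 8
@8: crc [44B, align 4] → 52
@52: reserved [1B, align 1] → 53
+1 pad (align 2)
@54: n_entries [2B, align 2] → 56
@56: mtime [22B, align 2] → 78
+2 tail pad (align 4)
size 80, align 4
data bytes 74, size 80 → padding 6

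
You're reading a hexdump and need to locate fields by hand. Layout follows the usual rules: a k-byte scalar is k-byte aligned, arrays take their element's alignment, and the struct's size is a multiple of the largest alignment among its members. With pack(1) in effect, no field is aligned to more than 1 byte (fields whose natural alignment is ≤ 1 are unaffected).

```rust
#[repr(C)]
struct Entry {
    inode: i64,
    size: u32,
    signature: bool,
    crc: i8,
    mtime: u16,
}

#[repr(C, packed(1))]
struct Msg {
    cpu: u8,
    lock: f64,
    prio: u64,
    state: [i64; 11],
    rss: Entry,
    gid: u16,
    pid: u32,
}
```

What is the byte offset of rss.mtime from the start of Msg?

Entry: inode at 0 (size 8, align 8) → ends 8; size at 8 (size 4, align 4) → ends 12; signature at 12 (size 1, align 1) → ends 13; crc at 13 (size 1, align 1) → ends 14; mtime at 14 (size 2, align 2) → ends 16; total 16 bytes, alignment 8
cpu at 0 (size 1, align 1) → ends 1
lock at 1 (size 8, align 1) → ends 9
prio at 9 (size 8, align 1) → ends 17
state at 17 (size 88, align 1) → ends 105
rss at 105 (size 16, align 1) → ends 121
within Entry: mtime at 14
105 + 14 = 119

119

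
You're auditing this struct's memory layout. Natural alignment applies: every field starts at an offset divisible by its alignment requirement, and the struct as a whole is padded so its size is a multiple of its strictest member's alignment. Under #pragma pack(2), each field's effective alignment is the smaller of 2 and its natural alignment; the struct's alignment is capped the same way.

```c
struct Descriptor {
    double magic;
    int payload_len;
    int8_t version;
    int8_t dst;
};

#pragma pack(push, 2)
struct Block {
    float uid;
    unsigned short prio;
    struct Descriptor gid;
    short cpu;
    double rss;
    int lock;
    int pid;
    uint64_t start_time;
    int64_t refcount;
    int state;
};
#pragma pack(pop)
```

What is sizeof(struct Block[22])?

Descriptor: @0: magic [8B, align 8] → 8; @8: payload_len [4B, align 4] → 12; @12: version [1B, align 1] → 13; @13: dst [1B, align 1] → 14; +2 tail pad (align 8); size 16, align 8
@0: uid [4B, align 2] → 4
@4: prio [2B, align 2] → 6
@6: gid [16B, align 2] → 22
@22: cpu [2B, align 2] → 24
@24: rss [8B, align 2] → 32
@32: lock [4B, align 2] → 36
@36: pid [4B, align 2] → 40
@40: start_time [8B, align 2] → 48
@48: refcount [8B, align 2] → 56
@56: state [4B, align 2] → 60
size 60, align 2
array of 22: 22 × 60 = 1320

1320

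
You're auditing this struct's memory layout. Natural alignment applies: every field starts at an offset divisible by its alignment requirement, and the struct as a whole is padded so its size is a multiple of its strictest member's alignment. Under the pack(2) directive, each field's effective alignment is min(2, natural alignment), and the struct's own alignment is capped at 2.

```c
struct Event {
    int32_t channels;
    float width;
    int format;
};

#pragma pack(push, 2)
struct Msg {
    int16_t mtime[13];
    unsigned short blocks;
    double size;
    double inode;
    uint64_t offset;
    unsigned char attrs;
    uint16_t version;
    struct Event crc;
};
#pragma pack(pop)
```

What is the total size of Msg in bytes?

68 bytes

Event: @0: channels [4B, align 4] → 4; @4: width [4B, align 4] → 8; @8: format [4B, align 4] → 12; size 12, align 4
@0: mtime [26B, align 2] → 26
@26: blocks [2B, align 2] → 28
@28: size [8B, align 2] → 36
@36: inode [8B, align 2] → 44
@44: offset [8B, align 2] → 52
@52: attrs [1B, align 1] → 53
+1 pad (align 2)
@54: version [2B, align 2] → 56
@56: crc [12B, align 2] → 68
size 68, align 2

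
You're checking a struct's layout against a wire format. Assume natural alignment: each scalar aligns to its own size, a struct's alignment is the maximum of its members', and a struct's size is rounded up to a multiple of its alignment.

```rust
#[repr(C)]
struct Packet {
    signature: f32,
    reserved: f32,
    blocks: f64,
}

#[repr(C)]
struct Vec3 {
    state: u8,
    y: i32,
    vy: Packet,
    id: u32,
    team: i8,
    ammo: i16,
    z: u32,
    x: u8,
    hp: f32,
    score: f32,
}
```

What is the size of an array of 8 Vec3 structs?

Packet: @0: signature [4B, align 4] → 4; @4: reserved [4B, align 4] → 8; @8: blocks [8B, align 8] → 16; size 16, align 8
@0: state [1B, align 1] → 1
+3 pad (align 4)
@4: y [4B, align 4] → 8
@8: vy [16B, align 8] → 24
@24: id [4B, align 4] → 28
@28: team [1B, align 1] → 29
+1 pad (align 2)
@30: ammo [2B, align 2] → 32
@32: z [4B, align 4] → 36
@36: x [1B, align 1] → 37
+3 pad (align 4)
@40: hp [4B, align 4] → 44
@44: score [4B, align 4] → 48
size 48, align 8
array of 8: 8 × 48 = 384

384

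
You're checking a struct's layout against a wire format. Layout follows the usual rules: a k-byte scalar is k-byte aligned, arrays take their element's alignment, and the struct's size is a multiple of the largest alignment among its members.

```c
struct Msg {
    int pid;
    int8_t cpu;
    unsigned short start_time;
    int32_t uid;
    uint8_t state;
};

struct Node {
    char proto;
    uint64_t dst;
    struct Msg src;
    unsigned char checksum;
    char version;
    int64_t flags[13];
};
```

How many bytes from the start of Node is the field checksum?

32

Msg: pid at 0 (size 4, align 4) → ends 4; cpu at 4 (size 1, align 1) → ends 5; pad 1 to align 2 for start_time; start_time at 6 (size 2, align 2) → ends 8; uid at 8 (size 4, align 4) → ends 12; state at 12 (size 1, align 1) → ends 13; tail pad 3 to reach multiple of 4; total 16 bytes, alignment 4
proto at 0 (size 1, align 1) → ends 1
pad 7 to align 8 for dst
dst at 8 (size 8, align 8) → ends 16
src at 16 (size 16, align 4) → ends 32
checksum at 32 (size 1, align 1) → ends 33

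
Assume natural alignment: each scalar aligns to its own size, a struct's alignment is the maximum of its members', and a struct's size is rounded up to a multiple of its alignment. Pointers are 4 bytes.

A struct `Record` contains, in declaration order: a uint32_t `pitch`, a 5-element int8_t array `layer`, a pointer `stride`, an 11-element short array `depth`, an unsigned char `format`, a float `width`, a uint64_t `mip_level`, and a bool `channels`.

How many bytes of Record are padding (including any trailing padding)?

15

0..4  pitch  (4B, 4-aligned)
4..9  layer  (5B, 1-aligned)
9..12  -- padding (3B)
12..16  stride  (4B, 4-aligned)
16..38  depth  (22B, 2-aligned)
38..39  format  (1B, 1-aligned)
39..40  -- padding (1B)
40..44  width  (4B, 4-aligned)
44..48  -- padding (4B)
48..56  mip_level  (8B, 8-aligned)
56..57  channels  (1B, 1-aligned)
57..64  -- tail padding (7B)
sizeof = 64, alignof = 8
data bytes 49, size 64 → padding 15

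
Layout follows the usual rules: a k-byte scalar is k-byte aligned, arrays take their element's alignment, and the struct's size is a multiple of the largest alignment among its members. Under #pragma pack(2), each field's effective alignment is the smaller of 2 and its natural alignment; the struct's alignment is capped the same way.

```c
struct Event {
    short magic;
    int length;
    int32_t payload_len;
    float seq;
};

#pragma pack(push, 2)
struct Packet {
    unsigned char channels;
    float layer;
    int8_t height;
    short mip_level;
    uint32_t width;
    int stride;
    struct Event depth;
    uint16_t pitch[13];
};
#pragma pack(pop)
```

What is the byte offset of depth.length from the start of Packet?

22

Event: magic at 0 (size 2, align 2) → ends 2; pad 2 to align 4 for length; length at 4 (size 4, align 4) → ends 8; payload_len at 8 (size 4, align 4) → ends 12; seq at 12 (size 4, align 4) → ends 16; total 16 bytes, alignment 4
channels at 0 (size 1, align 1) → ends 1
pad 1 to align 2 for layer
layer at 2 (size 4, align 2) → ends 6
height at 6 (size 1, align 1) → ends 7
pad 1 to align 2 for mip_level
mip_level at 8 (size 2, align 2) → ends 10
width at 10 (size 4, align 2) → ends 14
stride at 14 (size 4, align 2) → ends 18
depth at 18 (size 16, align 2) → ends 34
within Event: length at 4
18 + 4 = 22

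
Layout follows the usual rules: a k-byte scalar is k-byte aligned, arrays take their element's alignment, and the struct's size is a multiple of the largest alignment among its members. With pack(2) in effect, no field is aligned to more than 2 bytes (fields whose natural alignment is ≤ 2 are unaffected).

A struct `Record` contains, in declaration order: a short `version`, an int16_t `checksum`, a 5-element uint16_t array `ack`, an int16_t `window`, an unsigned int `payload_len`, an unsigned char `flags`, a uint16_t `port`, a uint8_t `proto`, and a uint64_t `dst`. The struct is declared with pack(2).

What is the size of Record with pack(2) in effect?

34

version at 0 (size 2, align 2) → ends 2
checksum at 2 (size 2, align 2) → ends 4
ack at 4 (size 10, align 2) → ends 14
window at 14 (size 2, align 2) → ends 16
payload_len at 16 (size 4, align 2) → ends 20
flags at 20 (size 1, align 1) → ends 21
pad 1 to align 2 for port
port at 22 (size 2, align 2) → ends 24
proto at 24 (size 1, align 1) → ends 25
pad 1 to align 2 for dst
dst at 26 (size 8, align 2) → ends 34
total 34 bytes, alignment 2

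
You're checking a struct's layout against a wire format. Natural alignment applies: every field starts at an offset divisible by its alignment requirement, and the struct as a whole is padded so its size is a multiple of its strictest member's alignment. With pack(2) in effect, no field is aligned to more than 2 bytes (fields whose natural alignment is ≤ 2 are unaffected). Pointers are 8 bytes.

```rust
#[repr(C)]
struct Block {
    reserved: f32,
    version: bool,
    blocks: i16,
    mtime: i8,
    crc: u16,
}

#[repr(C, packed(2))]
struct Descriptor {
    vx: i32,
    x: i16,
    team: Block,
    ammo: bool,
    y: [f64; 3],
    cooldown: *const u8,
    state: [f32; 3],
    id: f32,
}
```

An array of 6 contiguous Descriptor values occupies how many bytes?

408

Block: 0..4  reserved  (4B, 4-aligned); 4..5  version  (1B, 1-aligned); 5..6  -- padding (1B); 6..8  blocks  (2B, 2-aligned); 8..9  mtime  (1B, 1-aligned); 9..10  -- padding (1B); 10..12  crc  (2B, 2-aligned); sizeof = 12, alignof = 4
0..4  vx  (4B, 2-aligned)
4..6  x  (2B, 2-aligned)
6..18  team  (12B, 2-aligned)
18..19  ammo  (1B, 1-aligned)
19..20  -- padding (1B)
20..44  y  (24B, 2-aligned)
44..52  cooldown  (8B, 2-aligned)
52..64  state  (12B, 2-aligned)
64..68  id  (4B, 2-aligned)
sizeof = 68, alignof = 2
array of 6: 6 × 68 = 408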